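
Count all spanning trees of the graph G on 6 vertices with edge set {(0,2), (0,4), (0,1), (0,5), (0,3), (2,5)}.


By Kirchhoff's matrix tree theorem, the number of spanning trees equals
the determinant of any cofactor of the Laplacian matrix L.
G has 6 vertices and 6 edges.
Computing the (5 x 5) cofactor determinant gives 3.

3


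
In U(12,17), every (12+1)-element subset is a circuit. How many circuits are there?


In U(12,17), circuits are the (13)-element subsets.
Any set of 13 elements is dependent, and removing any one element gives
an independent set of size 12, so it is a minimal dependent set.
Number of circuits = C(17,13) = 17! / (13! * 4!) = 2380.

2380


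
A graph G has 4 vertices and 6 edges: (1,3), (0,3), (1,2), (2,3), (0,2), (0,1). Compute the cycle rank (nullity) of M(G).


Cycle rank (nullity) = |E| - r(M) = |E| - (|V| - c).
|E| = 6, |V| = 4, c = 1.
Nullity = 6 - (4 - 1) = 6 - 3 = 3.

3


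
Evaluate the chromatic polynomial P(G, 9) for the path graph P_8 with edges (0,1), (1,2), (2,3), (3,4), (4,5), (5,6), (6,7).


P(P_8, k) = k * (k-1)^(7).
P(9) = 9 * 8^7 = 9 * 2097152 = 18874368.

18874368


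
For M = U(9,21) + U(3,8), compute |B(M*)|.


(M1+M2)* = M1* + M2*.
M1* = U(12,21), bases: C(21,12) = 293930.
M2* = U(5,8), bases: C(8,5) = 56.
|B(M*)| = 293930 * 56 = 16460080.

16460080


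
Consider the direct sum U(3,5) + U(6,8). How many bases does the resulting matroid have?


Bases of a direct sum M1 + M2: |B| = |B(M1)| * |B(M2)|.
|B(U(3,5))| = C(5,3) = 10.
|B(U(6,8))| = C(8,6) = 28.
Total bases = 10 * 28 = 280.

280


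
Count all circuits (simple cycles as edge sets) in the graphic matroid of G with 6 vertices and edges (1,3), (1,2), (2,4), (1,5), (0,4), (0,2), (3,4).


A circuit in a graphic matroid = edge set of a simple cycle.
G has 6 vertices and 7 edges.
Enumerating all minimal edge subsets forming cycles...
Total circuits found: 3.

3


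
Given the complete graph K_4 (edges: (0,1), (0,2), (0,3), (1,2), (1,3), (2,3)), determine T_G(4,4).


T(K_4; x,y) = x^3 + 3x^2 + 4xy + 2x + y^3 + 3y^2 + 2y.
Substituting x=4, y=4:
= 64 + 48 + 64 + 8 + 64 + 48 + 8
= 304.

304


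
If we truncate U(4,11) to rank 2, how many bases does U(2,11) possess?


Truncating U(4,11) to rank 2 gives U(2,11).
Bases of U(2,11) are all 2-element subsets of 11 elements.
Number of bases = (11 choose 2) = 55.

55


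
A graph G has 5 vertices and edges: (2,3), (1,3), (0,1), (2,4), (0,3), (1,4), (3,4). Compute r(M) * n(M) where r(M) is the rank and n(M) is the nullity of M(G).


r(M) = |V| - c = 5 - 1 = 4.
nullity = |E| - r(M) = 7 - 4 = 3.
Product = 4 * 3 = 12.

12


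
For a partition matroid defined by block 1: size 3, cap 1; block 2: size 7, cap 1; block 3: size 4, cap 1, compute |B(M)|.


A basis picks exactly ci elements from block i.
Number of bases = product of C(|Si|, ci).
= C(3,1) * C(7,1) * C(4,1)
= 3 * 7 * 4
= 84.

84


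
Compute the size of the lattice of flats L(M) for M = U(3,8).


Flats of U(3,8): every subset of size < 3 is a flat, plus E itself.
Count = C(8,0) + C(8,1) + C(8,2) + 1
     = 1 + 8 + 28 + 1
     = 38.

38


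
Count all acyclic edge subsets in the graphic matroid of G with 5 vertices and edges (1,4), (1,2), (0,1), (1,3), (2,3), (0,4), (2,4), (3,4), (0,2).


An independent set in a graphic matroid is an acyclic edge subset.
G has 5 vertices and 9 edges.
Enumerate all 2^9 = 512 subsets, checking for acyclicity.
Total independent sets = 198.

198


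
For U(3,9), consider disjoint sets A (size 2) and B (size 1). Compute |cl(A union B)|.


|A union B| = 2 + 1 = 3 (disjoint).
In U(3,9), cl(S) = S if |S| < 3, else cl(S) = E.
Since 3 >= 3, cl(A union B) = E.
|cl(A union B)| = 9.

9


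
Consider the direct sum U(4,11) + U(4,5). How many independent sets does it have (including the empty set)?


For a direct sum, |I(M1+M2)| = |I(M1)| * |I(M2)|.
|I(U(4,11))| = sum C(11,k) for k=0..4 = 562.
|I(U(4,5))| = sum C(5,k) for k=0..4 = 31.
Total = 562 * 31 = 17422.

17422


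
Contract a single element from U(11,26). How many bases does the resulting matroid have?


Contracting e from U(11,26) gives U(10,25).
Bases of U(10,25) = (25 choose 10) = 3268760.

3268760


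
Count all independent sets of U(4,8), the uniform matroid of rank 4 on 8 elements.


Independent sets of U(4,8) are all subsets of size <= 4.
Count = C(8,0) + C(8,1) + C(8,2) + C(8,3) + C(8,4)
     = 1 + 8 + 28 + 56 + 70
     = 163.

163


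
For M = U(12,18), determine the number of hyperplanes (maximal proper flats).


Hyperplanes of U(12,18) are flats of rank 11.
In a uniform matroid, these are exactly the (11)-element subsets.
Count = (18 choose 11) = 31824.

31824


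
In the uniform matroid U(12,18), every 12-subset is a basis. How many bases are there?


Bases of U(12,18) are all 12-element subsets of the 18-element ground set.
Number of bases = C(18,12).
C(18,12) = 18! / (12! * 6!) = 18564.

18564


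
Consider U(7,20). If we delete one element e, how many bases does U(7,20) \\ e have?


Deleting e from U(7,20) gives U(7,19) since n > r.
Bases of U(7,19) = C(19,7) = 19! / (7! * 12!) = 50388.

50388


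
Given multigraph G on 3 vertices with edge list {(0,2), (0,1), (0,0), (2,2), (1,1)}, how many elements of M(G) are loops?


In a graphic matroid, a loop is a self-loop edge (u,u) with rank 0.
Examining all 5 edges for self-loops...
Self-loops found: (0,0), (2,2), (1,1)
Number of loops = 3.

3


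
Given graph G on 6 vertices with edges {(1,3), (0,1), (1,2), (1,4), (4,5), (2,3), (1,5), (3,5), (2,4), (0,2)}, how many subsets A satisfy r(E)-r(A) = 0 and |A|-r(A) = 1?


R(x,y) = sum over A in 2^E of x^(r(E)-r(A)) * y^(|A|-r(A)).
G has 6 vertices, 10 edges. r(E) = 5.
Enumerate all 2^10 = 1024 subsets.
Count subsets with r(E)-r(A)=0 and |A|-r(A)=1: 157.

157


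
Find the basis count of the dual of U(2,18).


The dual of U(r,n) is U(n-r, n) = U(16,18).
Bases of U(16,18) are all (16)-element subsets.
|B(M*)| = (18 choose 16) = 153.

153


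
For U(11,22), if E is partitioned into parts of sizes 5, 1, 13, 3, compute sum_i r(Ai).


r(Ai) = min(|Ai|, 11) for each part.
Sum = min(5,11) + min(1,11) + min(13,11) + min(3,11)
    = 5 + 1 + 11 + 3
    = 20.

20


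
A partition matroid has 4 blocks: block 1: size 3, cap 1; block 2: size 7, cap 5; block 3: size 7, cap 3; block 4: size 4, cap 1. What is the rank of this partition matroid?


Rank of a partition matroid = sum of min(|Si|, ci) for each block.
= min(3,1) + min(7,5) + min(7,3) + min(4,1)
= 1 + 5 + 3 + 1
= 10.

10


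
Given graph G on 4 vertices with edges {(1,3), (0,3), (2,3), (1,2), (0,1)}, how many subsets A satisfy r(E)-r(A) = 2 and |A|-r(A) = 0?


R(x,y) = sum over A in 2^E of x^(r(E)-r(A)) * y^(|A|-r(A)).
G has 4 vertices, 5 edges. r(E) = 3.
Enumerate all 2^5 = 32 subsets.
Count subsets with r(E)-r(A)=2 and |A|-r(A)=0: 5.

5


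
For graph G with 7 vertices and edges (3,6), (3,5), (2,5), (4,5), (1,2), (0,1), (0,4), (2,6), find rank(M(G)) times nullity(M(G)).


r(M) = |V| - c = 7 - 1 = 6.
nullity = |E| - r(M) = 8 - 6 = 2.
Product = 6 * 2 = 12.

12


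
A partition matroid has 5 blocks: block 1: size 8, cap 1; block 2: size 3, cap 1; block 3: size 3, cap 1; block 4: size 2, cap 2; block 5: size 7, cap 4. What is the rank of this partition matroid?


Rank of a partition matroid = sum of min(|Si|, ci) for each block.
= min(8,1) + min(3,1) + min(3,1) + min(2,2) + min(7,4)
= 1 + 1 + 1 + 2 + 4
= 9.

9


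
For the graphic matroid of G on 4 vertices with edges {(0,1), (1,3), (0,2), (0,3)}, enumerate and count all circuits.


A circuit in a graphic matroid = edge set of a simple cycle.
G has 4 vertices and 4 edges.
Enumerating all minimal edge subsets forming cycles...
Total circuits found: 1.

1


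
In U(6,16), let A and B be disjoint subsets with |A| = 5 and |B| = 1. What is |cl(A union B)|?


|A union B| = 5 + 1 = 6 (disjoint).
In U(6,16), cl(S) = S if |S| < 6, else cl(S) = E.
Since 6 >= 6, cl(A union B) = E.
|cl(A union B)| = 16.

16


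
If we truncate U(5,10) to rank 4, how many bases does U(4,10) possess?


Truncating U(5,10) to rank 4 gives U(4,10).
Bases of U(4,10) are all 4-element subsets of 10 elements.
Number of bases = C(10,4) = (10 * 9 * 8 * 7) / (1 * 2 * 3 * 4) = 210.

210


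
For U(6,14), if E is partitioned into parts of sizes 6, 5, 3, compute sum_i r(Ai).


r(Ai) = min(|Ai|, 6) for each part.
Sum = min(6,6) + min(5,6) + min(3,6)
    = 6 + 5 + 3
    = 14.

14


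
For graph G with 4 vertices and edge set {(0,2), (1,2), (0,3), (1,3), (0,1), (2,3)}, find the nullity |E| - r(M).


Cycle rank (nullity) = |E| - r(M) = |E| - (|V| - c).
|E| = 6, |V| = 4, c = 1.
Nullity = 6 - (4 - 1) = 6 - 3 = 3.

3


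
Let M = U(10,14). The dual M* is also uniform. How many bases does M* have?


The dual of U(r,n) is U(n-r, n) = U(4,14).
Bases of U(4,14) are all (4)-element subsets.
|B(M*)| = C(14,4) = (14 * 13 * 12 * 11) / (1 * 2 * 3 * 4) = 1001.

1001


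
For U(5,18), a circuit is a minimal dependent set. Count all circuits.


In U(5,18), circuits are the (6)-element subsets.
Any set of 6 elements is dependent, and removing any one element gives
an independent set of size 5, so it is a minimal dependent set.
Number of circuits = C(18,6) = 18! / (6! * 12!) = 18564.

18564


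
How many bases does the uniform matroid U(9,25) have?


Bases of U(9,25) are all 9-element subsets of the 25-element ground set.
Number of bases = C(25,9).
(25 choose 9) = 2042975.

2042975


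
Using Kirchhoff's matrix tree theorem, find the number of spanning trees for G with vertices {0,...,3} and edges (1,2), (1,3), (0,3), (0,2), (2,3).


By Kirchhoff's matrix tree theorem, the number of spanning trees equals
the determinant of any cofactor of the Laplacian matrix L.
G has 4 vertices and 5 edges.
Computing the (3 x 3) cofactor determinant gives 8.

8


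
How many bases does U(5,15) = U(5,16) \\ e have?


Deleting e from U(5,16) gives U(5,15) since n > r.
Bases of U(5,15) = (15 choose 5) = 3003.

3003


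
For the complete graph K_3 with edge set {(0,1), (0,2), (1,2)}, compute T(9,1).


T(K_3; x,y) = x^2 + x + y.
T(9,1) = 81 + 9 + 1 = 91.

91


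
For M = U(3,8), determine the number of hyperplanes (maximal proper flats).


Hyperplanes of U(3,8) are flats of rank 2.
In a uniform matroid, these are exactly the (2)-element subsets.
Count = C(8,2) = 8! / (2! * 6!) = 28.

28


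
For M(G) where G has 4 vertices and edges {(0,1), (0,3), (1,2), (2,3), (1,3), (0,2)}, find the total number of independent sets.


An independent set in a graphic matroid is an acyclic edge subset.
G has 4 vertices and 6 edges.
Enumerate all 2^6 = 64 subsets, checking for acyclicity.
Total independent sets = 38.

38


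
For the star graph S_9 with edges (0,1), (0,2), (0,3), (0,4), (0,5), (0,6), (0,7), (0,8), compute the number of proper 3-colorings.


P(tree, k) = k * (k-1)^(8) for any tree on 9 vertices.
P(3) = 3 * 2^8 = 3 * 256 = 768.

768


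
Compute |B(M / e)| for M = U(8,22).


Contracting e from U(8,22) gives U(7,21).
Bases of U(7,21) = (21 choose 7) = 116280.

116280


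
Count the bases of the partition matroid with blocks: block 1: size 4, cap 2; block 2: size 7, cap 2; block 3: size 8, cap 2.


A basis picks exactly ci elements from block i.
Number of bases = product of C(|Si|, ci).
= C(4,2) * C(7,2) * C(8,2)
= 6 * 21 * 28
= 3528.

3528


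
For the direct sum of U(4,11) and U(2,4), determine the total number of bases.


Bases of a direct sum M1 + M2: |B| = |B(M1)| * |B(M2)|.
|B(U(4,11))| = C(11,4) = 330.
|B(U(2,4))| = C(4,2) = 6.
Total bases = 330 * 6 = 1980.

1980


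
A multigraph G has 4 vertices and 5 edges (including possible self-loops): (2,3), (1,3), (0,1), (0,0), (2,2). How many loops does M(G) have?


In a graphic matroid, a loop is a self-loop edge (u,u) with rank 0.
Examining all 5 edges for self-loops...
Self-loops found: (0,0), (2,2)
Number of loops = 2.

2


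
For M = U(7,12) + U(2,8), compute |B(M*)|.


(M1+M2)* = M1* + M2*.
M1* = U(5,12), bases: C(12,5) = 792.
M2* = U(6,8), bases: C(8,6) = 28.
|B(M*)| = 792 * 28 = 22176.

22176


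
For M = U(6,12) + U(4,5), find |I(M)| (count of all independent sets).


For a direct sum, |I(M1+M2)| = |I(M1)| * |I(M2)|.
|I(U(6,12))| = sum C(12,k) for k=0..6 = 2510.
|I(U(4,5))| = sum C(5,k) for k=0..4 = 31.
Total = 2510 * 31 = 77810.

77810


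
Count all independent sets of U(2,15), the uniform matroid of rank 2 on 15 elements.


Independent sets of U(2,15) are all subsets of size <= 2.
Count = C(15,0) + C(15,1) + C(15,2)
     = 1 + 15 + 105
     = 121.

121


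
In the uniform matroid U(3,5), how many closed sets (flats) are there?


Flats of U(3,5): every subset of size < 3 is a flat, plus E itself.
Count = (5 choose 0) + (5 choose 1) + (5 choose 2) + 1
     = 1 + 5 + 10 + 1
     = 17.

17


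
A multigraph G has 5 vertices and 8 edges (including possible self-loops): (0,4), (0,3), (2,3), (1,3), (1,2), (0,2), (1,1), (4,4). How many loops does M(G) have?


In a graphic matroid, a loop is a self-loop edge (u,u) with rank 0.
Examining all 8 edges for self-loops...
Self-loops found: (1,1), (4,4)
Number of loops = 2.

2


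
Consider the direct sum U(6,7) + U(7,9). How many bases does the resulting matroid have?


Bases of a direct sum M1 + M2: |B| = |B(M1)| * |B(M2)|.
|B(U(6,7))| = C(7,6) = 7.
|B(U(7,9))| = C(9,7) = 36.
Total bases = 7 * 36 = 252.

252


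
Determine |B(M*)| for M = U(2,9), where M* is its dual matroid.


The dual of U(r,n) is U(n-r, n) = U(7,9).
Bases of U(7,9) are all (7)-element subsets.
|B(M*)| = C(9,7) = 36.

36


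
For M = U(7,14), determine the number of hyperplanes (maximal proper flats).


Hyperplanes of U(7,14) are flats of rank 6.
In a uniform matroid, these are exactly the (6)-element subsets.
Count = C(14,6) = 3003.

3003


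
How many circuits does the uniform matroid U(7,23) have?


In U(7,23), circuits are the (8)-element subsets.
Any set of 8 elements is dependent, and removing any one element gives
an independent set of size 7, so it is a minimal dependent set.
Number of circuits = (23 choose 8) = 490314.

490314


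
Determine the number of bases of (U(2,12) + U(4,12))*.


(M1+M2)* = M1* + M2*.
M1* = U(10,12), bases: C(12,10) = 66.
M2* = U(8,12), bases: C(12,8) = 495.
|B(M*)| = 66 * 495 = 32670.

32670


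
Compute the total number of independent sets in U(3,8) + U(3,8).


For a direct sum, |I(M1+M2)| = |I(M1)| * |I(M2)|.
|I(U(3,8))| = sum C(8,k) for k=0..3 = 93.
|I(U(3,8))| = sum C(8,k) for k=0..3 = 93.
Total = 93 * 93 = 8649.

8649


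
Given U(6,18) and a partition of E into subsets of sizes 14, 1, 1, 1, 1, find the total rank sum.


r(Ai) = min(|Ai|, 6) for each part.
Sum = min(14,6) + min(1,6) + min(1,6) + min(1,6) + min(1,6)
    = 6 + 1 + 1 + 1 + 1
    = 10.

10


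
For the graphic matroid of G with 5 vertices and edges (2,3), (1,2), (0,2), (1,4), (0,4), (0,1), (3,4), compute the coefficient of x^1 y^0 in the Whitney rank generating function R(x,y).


R(x,y) = sum over A in 2^E of x^(r(E)-r(A)) * y^(|A|-r(A)).
G has 5 vertices, 7 edges. r(E) = 4.
Enumerate all 2^7 = 128 subsets.
Count subsets with r(E)-r(A)=1 and |A|-r(A)=0: 33.

33


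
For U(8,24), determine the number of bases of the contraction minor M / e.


Contracting e from U(8,24) gives U(7,23).
Bases of U(7,23) = C(23,7) = 245157.

245157


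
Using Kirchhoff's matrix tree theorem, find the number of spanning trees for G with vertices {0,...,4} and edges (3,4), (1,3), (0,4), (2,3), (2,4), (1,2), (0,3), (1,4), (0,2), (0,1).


By Kirchhoff's matrix tree theorem, the number of spanning trees equals
the determinant of any cofactor of the Laplacian matrix L.
G has 5 vertices and 10 edges.
Computing the (4 x 4) cofactor determinant gives 125.

125


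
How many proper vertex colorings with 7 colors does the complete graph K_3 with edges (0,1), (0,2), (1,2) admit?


P(K_3, k) = k(k-1)(k-2)...(k-2).
P(7) = (7) * (6) * (5) = 210.

210


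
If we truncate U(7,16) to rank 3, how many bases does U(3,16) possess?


Truncating U(7,16) to rank 3 gives U(3,16).
Bases of U(3,16) are all 3-element subsets of 16 elements.
Number of bases = C(16,3) = 16! / (3! * 13!) = 560.

560


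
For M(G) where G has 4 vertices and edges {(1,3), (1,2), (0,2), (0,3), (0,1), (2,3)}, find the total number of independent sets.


An independent set in a graphic matroid is an acyclic edge subset.
G has 4 vertices and 6 edges.
Enumerate all 2^6 = 64 subsets, checking for acyclicity.
Total independent sets = 38.

38


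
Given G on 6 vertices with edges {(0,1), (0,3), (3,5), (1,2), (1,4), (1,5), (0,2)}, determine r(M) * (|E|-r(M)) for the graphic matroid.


r(M) = |V| - c = 6 - 1 = 5.
nullity = |E| - r(M) = 7 - 5 = 2.
Product = 5 * 2 = 10.

10


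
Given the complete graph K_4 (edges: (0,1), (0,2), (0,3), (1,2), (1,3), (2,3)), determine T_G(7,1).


T(K_4; x,y) = x^3 + 3x^2 + 4xy + 2x + y^3 + 3y^2 + 2y.
Substituting x=7, y=1:
= 343 + 147 + 28 + 14 + 1 + 3 + 2
= 538.

538


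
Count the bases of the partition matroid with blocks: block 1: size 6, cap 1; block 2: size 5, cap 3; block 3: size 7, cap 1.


A basis picks exactly ci elements from block i.
Number of bases = product of C(|Si|, ci).
= C(6,1) * C(5,3) * C(7,1)
= 6 * 10 * 7
= 420.

420


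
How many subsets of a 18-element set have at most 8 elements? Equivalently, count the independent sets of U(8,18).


Independent sets of U(8,18) are all subsets of size <= 8.
Count = C(18,0) + C(18,1) + C(18,2) + C(18,3) + C(18,4) + C(18,5) + C(18,6) + C(18,7) + C(18,8)
     = 1 + 18 + 153 + 816 + 3060 + 8568 + 18564 + 31824 + 43758
     = 106762.

106762


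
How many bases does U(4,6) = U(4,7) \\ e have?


Deleting e from U(4,7) gives U(4,6) since n > r.
Bases of U(4,6) = C(6,4) = 6! / (4! * 2!) = 15.

15


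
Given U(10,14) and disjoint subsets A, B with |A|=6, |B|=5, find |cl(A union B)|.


|A union B| = 6 + 5 = 11 (disjoint).
In U(10,14), cl(S) = S if |S| < 10, else cl(S) = E.
Since 11 >= 10, cl(A union B) = E.
|cl(A union B)| = 14.

14


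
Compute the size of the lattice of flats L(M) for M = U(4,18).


Flats of U(4,18): every subset of size < 4 is a flat, plus E itself.
Count = C(18,0) + C(18,1) + C(18,2) + C(18,3) + 1
     = 1 + 18 + 153 + 816 + 1
     = 989.

989


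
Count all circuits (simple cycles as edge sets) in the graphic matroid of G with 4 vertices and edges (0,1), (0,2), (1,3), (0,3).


A circuit in a graphic matroid = edge set of a simple cycle.
G has 4 vertices and 4 edges.
Enumerating all minimal edge subsets forming cycles...
Total circuits found: 1.

1


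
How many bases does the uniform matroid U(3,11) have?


Bases of U(3,11) are all 3-element subsets of the 11-element ground set.
Number of bases = C(11,3).
C(11,3) = 11! / (3! * 8!) = 165.

165


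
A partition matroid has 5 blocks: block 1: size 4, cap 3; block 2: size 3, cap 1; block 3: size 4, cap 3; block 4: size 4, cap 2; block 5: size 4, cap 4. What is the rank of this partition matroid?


Rank of a partition matroid = sum of min(|Si|, ci) for each block.
= min(4,3) + min(3,1) + min(4,3) + min(4,2) + min(4,4)
= 3 + 1 + 3 + 2 + 4
= 13.

13


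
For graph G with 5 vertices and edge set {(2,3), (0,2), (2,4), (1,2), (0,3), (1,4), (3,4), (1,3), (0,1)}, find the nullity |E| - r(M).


Cycle rank (nullity) = |E| - r(M) = |E| - (|V| - c).
|E| = 9, |V| = 5, c = 1.
Nullity = 9 - (5 - 1) = 9 - 4 = 5.

5


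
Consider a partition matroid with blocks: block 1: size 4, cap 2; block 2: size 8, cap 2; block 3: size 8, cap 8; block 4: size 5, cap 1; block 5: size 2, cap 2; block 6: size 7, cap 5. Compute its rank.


Rank of a partition matroid = sum of min(|Si|, ci) for each block.
= min(4,2) + min(8,2) + min(8,8) + min(5,1) + min(2,2) + min(7,5)
= 2 + 2 + 8 + 1 + 2 + 5
= 20.

20


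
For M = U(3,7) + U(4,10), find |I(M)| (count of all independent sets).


For a direct sum, |I(M1+M2)| = |I(M1)| * |I(M2)|.
|I(U(3,7))| = sum C(7,k) for k=0..3 = 64.
|I(U(4,10))| = sum C(10,k) for k=0..4 = 386.
Total = 64 * 386 = 24704.

24704


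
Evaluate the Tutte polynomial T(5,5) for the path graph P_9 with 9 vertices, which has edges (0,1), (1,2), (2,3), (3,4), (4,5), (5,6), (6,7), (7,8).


A path on 9 vertices is a tree with 8 edges.
T(x,y) = x^(8) for any tree.
T(5,5) = 5^8 = 390625.

390625


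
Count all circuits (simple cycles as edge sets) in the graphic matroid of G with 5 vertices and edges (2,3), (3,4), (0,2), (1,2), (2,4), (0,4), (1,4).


A circuit in a graphic matroid = edge set of a simple cycle.
G has 5 vertices and 7 edges.
Enumerating all minimal edge subsets forming cycles...
Total circuits found: 6.

6


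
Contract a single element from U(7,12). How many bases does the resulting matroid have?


Contracting e from U(7,12) gives U(6,11).
Bases of U(6,11) = (11 choose 6) = 462.

462


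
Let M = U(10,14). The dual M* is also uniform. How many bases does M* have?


The dual of U(r,n) is U(n-r, n) = U(4,14).
Bases of U(4,14) are all (4)-element subsets.
|B(M*)| = C(14,4) = (14 * 13 * 12 * 11) / (1 * 2 * 3 * 4) = 1001.

1001


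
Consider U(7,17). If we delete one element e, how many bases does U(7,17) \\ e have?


Deleting e from U(7,17) gives U(7,16) since n > r.
Bases of U(7,16) = C(16,7) = 16! / (7! * 9!) = 11440.

11440


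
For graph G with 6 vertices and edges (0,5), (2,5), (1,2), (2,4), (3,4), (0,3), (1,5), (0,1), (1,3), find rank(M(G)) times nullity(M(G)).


r(M) = |V| - c = 6 - 1 = 5.
nullity = |E| - r(M) = 9 - 5 = 4.
Product = 5 * 4 = 20.

20


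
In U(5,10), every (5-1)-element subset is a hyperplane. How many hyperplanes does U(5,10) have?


Hyperplanes of U(5,10) are flats of rank 4.
In a uniform matroid, these are exactly the (4)-element subsets.
Count = C(10,4) = 10! / (4! * 6!) = 210.

210


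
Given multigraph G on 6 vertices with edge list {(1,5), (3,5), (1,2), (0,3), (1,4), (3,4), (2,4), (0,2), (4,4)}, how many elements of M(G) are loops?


In a graphic matroid, a loop is a self-loop edge (u,u) with rank 0.
Examining all 9 edges for self-loops...
Self-loops found: (4,4)
Number of loops = 1.

1


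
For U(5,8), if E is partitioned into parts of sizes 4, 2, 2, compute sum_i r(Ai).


r(Ai) = min(|Ai|, 5) for each part.
Sum = min(4,5) + min(2,5) + min(2,5)
    = 4 + 2 + 2
    = 8.

8


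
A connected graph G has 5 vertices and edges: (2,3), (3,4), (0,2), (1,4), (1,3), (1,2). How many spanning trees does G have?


By Kirchhoff's matrix tree theorem, the number of spanning trees equals
the determinant of any cofactor of the Laplacian matrix L.
G has 5 vertices and 6 edges.
Computing the (4 x 4) cofactor determinant gives 8.

8


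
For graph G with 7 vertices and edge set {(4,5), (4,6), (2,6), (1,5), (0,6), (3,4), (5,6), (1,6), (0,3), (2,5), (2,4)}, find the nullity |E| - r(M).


Cycle rank (nullity) = |E| - r(M) = |E| - (|V| - c).
|E| = 11, |V| = 7, c = 1.
Nullity = 11 - (7 - 1) = 11 - 6 = 5.

5


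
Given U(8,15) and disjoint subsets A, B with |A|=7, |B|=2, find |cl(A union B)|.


|A union B| = 7 + 2 = 9 (disjoint).
In U(8,15), cl(S) = S if |S| < 8, else cl(S) = E.
Since 9 >= 8, cl(A union B) = E.
|cl(A union B)| = 15.

15


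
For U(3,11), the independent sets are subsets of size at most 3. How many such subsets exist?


Independent sets of U(3,11) are all subsets of size <= 3.
Count = C(11,0) + C(11,1) + C(11,2) + C(11,3)
     = 1 + 11 + 55 + 165
     = 232.

232


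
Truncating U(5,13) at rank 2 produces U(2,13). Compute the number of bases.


Truncating U(5,13) to rank 2 gives U(2,13).
Bases of U(2,13) are all 2-element subsets of 13 elements.
Number of bases = (13 choose 2) = 78.

78


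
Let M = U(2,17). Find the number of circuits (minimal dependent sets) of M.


In U(2,17), circuits are the (3)-element subsets.
Any set of 3 elements is dependent, and removing any one element gives
an independent set of size 2, so it is a minimal dependent set.
Number of circuits = (17 choose 3) = 680.

680


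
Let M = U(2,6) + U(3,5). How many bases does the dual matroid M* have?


(M1+M2)* = M1* + M2*.
M1* = U(4,6), bases: C(6,4) = 15.
M2* = U(2,5), bases: C(5,2) = 10.
|B(M*)| = 15 * 10 = 150.

150


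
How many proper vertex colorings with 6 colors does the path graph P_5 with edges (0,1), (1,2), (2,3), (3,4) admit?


P(P_5, k) = k * (k-1)^(4).
P(6) = 6 * 5^4 = 6 * 625 = 3750.

3750


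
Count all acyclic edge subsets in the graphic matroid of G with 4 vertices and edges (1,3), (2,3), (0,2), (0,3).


An independent set in a graphic matroid is an acyclic edge subset.
G has 4 vertices and 4 edges.
Enumerate all 2^4 = 16 subsets, checking for acyclicity.
Total independent sets = 14.

14


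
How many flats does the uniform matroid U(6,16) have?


Flats of U(6,16): every subset of size < 6 is a flat, plus E itself.
Count = (16 choose 0) + (16 choose 1) + (16 choose 2) + (16 choose 3) + (16 choose 4) + (16 choose 5) + 1
     = 1 + 16 + 120 + 560 + 1820 + 4368 + 1
     = 6886.

6886


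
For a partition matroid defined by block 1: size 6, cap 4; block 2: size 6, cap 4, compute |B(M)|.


A basis picks exactly ci elements from block i.
Number of bases = product of C(|Si|, ci).
= C(6,4) * C(6,4)
= 15 * 15
= 225.

225


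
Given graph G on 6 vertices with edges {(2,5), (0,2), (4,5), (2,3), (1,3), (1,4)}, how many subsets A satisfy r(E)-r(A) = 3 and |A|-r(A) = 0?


R(x,y) = sum over A in 2^E of x^(r(E)-r(A)) * y^(|A|-r(A)).
G has 6 vertices, 6 edges. r(E) = 5.
Enumerate all 2^6 = 64 subsets.
Count subsets with r(E)-r(A)=3 and |A|-r(A)=0: 15.

15


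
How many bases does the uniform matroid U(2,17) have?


Bases of U(2,17) are all 2-element subsets of the 17-element ground set.
Number of bases = C(17,2).
C(17,2) = 17! / (2! * 15!) = 136.

136


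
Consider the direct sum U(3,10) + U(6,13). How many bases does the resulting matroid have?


Bases of a direct sum M1 + M2: |B| = |B(M1)| * |B(M2)|.
|B(U(3,10))| = C(10,3) = 120.
|B(U(6,13))| = C(13,6) = 1716.
Total bases = 120 * 1716 = 205920.

205920


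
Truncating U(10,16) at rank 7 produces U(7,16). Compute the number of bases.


Truncating U(10,16) to rank 7 gives U(7,16).
Bases of U(7,16) are all 7-element subsets of 16 elements.
Number of bases = C(16,7) = 16! / (7! * 9!) = 11440.

11440


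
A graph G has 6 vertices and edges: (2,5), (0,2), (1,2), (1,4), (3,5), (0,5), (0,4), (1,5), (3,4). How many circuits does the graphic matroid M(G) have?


A circuit in a graphic matroid = edge set of a simple cycle.
G has 6 vertices and 9 edges.
Enumerating all minimal edge subsets forming cycles...
Total circuits found: 13.

13


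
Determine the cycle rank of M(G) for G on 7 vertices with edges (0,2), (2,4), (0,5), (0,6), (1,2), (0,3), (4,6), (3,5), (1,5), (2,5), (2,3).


Cycle rank (nullity) = |E| - r(M) = |E| - (|V| - c).
|E| = 11, |V| = 7, c = 1.
Nullity = 11 - (7 - 1) = 11 - 6 = 5.

5


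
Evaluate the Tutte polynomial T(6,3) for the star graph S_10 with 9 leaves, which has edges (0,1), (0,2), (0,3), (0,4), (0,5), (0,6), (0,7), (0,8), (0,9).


A star on 10 vertices is a tree with 9 edges.
T(x,y) = x^(9) for any tree.
T(6,3) = 6^9 = 10077696.

10077696


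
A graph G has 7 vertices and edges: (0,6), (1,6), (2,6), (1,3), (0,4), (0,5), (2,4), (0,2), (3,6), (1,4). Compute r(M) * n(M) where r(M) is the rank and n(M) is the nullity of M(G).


r(M) = |V| - c = 7 - 1 = 6.
nullity = |E| - r(M) = 10 - 6 = 4.
Product = 6 * 4 = 24.

24


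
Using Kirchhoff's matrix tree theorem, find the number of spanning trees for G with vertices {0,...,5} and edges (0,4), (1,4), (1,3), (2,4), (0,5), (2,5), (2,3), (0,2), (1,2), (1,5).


By Kirchhoff's matrix tree theorem, the number of spanning trees equals
the determinant of any cofactor of the Laplacian matrix L.
G has 6 vertices and 10 edges.
Computing the (5 x 5) cofactor determinant gives 111.

111


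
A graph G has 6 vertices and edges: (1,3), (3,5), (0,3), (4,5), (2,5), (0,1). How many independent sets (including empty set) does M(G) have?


An independent set in a graphic matroid is an acyclic edge subset.
G has 6 vertices and 6 edges.
Enumerate all 2^6 = 64 subsets, checking for acyclicity.
Total independent sets = 56.

56


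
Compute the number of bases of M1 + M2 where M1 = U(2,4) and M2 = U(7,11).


Bases of a direct sum M1 + M2: |B| = |B(M1)| * |B(M2)|.
|B(U(2,4))| = C(4,2) = 6.
|B(U(7,11))| = C(11,7) = 330.
Total bases = 6 * 330 = 1980.

1980


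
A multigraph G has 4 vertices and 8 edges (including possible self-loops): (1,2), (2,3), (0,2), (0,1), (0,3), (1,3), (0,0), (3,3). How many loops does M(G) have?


In a graphic matroid, a loop is a self-loop edge (u,u) with rank 0.
Examining all 8 edges for self-loops...
Self-loops found: (0,0), (3,3)
Number of loops = 2.

2


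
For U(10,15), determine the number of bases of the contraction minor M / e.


Contracting e from U(10,15) gives U(9,14).
Bases of U(9,14) = C(14,9) = 2002.

2002


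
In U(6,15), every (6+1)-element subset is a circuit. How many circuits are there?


In U(6,15), circuits are the (7)-element subsets.
Any set of 7 elements is dependent, and removing any one element gives
an independent set of size 6, so it is a minimal dependent set.
Number of circuits = C(15,7) = 6435.

6435


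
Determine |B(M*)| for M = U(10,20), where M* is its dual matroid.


The dual of U(r,n) is U(n-r, n) = U(10,20).
Bases of U(10,20) are all (10)-element subsets.
|B(M*)| = C(20,10) = 184756.

184756


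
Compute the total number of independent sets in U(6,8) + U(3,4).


For a direct sum, |I(M1+M2)| = |I(M1)| * |I(M2)|.
|I(U(6,8))| = sum C(8,k) for k=0..6 = 247.
|I(U(3,4))| = sum C(4,k) for k=0..3 = 15.
Total = 247 * 15 = 3705.

3705


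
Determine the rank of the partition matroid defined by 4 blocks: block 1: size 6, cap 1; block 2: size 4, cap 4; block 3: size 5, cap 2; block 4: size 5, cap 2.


Rank of a partition matroid = sum of min(|Si|, ci) for each block.
= min(6,1) + min(4,4) + min(5,2) + min(5,2)
= 1 + 4 + 2 + 2
= 9.

9


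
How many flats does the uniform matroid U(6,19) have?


Flats of U(6,19): every subset of size < 6 is a flat, plus E itself.
Count = C(19,0) + C(19,1) + C(19,2) + C(19,3) + C(19,4) + C(19,5) + 1
     = 1 + 19 + 171 + 969 + 3876 + 11628 + 1
     = 16665.

16665


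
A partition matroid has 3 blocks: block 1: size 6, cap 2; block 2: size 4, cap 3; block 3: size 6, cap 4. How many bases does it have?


A basis picks exactly ci elements from block i.
Number of bases = product of C(|Si|, ci).
= C(6,2) * C(4,3) * C(6,4)
= 15 * 4 * 15
= 900.

900


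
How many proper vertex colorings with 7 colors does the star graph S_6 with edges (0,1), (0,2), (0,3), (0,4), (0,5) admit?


P(tree, k) = k * (k-1)^(5) for any tree on 6 vertices.
P(7) = 7 * 6^5 = 7 * 7776 = 54432.

54432


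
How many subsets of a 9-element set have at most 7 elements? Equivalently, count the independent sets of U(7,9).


Independent sets of U(7,9) are all subsets of size <= 7.
Count = C(9,0) + C(9,1) + C(9,2) + C(9,3) + C(9,4) + C(9,5) + C(9,6) + C(9,7)
     = 1 + 9 + 36 + 84 + 126 + 126 + 84 + 36
     = 502.

502


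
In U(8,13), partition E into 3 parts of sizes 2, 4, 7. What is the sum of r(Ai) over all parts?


r(Ai) = min(|Ai|, 8) for each part.
Sum = min(2,8) + min(4,8) + min(7,8)
    = 2 + 4 + 7
    = 13.

13


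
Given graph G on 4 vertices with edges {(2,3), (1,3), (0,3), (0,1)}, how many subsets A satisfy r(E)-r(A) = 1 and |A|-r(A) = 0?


R(x,y) = sum over A in 2^E of x^(r(E)-r(A)) * y^(|A|-r(A)).
G has 4 vertices, 4 edges. r(E) = 3.
Enumerate all 2^4 = 16 subsets.
Count subsets with r(E)-r(A)=1 and |A|-r(A)=0: 6.

6


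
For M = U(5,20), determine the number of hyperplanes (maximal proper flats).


Hyperplanes of U(5,20) are flats of rank 4.
In a uniform matroid, these are exactly the (4)-element subsets.
Count = C(20,4) = 20! / (4! * 16!) = 4845.

4845


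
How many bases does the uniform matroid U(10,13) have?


Bases of U(10,13) are all 10-element subsets of the 13-element ground set.
Number of bases = C(13,10).
C(13,10) = 286.

286


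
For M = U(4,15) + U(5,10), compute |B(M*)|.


(M1+M2)* = M1* + M2*.
M1* = U(11,15), bases: C(15,11) = 1365.
M2* = U(5,10), bases: C(10,5) = 252.
|B(M*)| = 1365 * 252 = 343980.

343980


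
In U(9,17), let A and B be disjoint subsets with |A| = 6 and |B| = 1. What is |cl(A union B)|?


|A union B| = 6 + 1 = 7 (disjoint).
In U(9,17), cl(S) = S if |S| < 9, else cl(S) = E.
Since 7 < 9, cl(A union B) = A union B.
|cl(A union B)| = 7.

7


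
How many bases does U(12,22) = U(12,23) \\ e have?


Deleting e from U(12,23) gives U(12,22) since n > r.
Bases of U(12,22) = C(22,12) = 22! / (12! * 10!) = 646646.

646646


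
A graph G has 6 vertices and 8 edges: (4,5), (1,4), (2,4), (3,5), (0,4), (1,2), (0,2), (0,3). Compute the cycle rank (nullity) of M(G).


Cycle rank (nullity) = |E| - r(M) = |E| - (|V| - c).
|E| = 8, |V| = 6, c = 1.
Nullity = 8 - (6 - 1) = 8 - 5 = 3.

3


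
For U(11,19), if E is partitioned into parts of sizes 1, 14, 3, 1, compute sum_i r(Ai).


r(Ai) = min(|Ai|, 11) for each part.
Sum = min(1,11) + min(14,11) + min(3,11) + min(1,11)
    = 1 + 11 + 3 + 1
    = 16.

16


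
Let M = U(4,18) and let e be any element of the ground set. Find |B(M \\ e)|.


Deleting e from U(4,18) gives U(4,17) since n > r.
Bases of U(4,17) = (17 choose 4) = 2380.

2380


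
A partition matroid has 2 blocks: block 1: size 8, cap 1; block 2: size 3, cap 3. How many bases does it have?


A basis picks exactly ci elements from block i.
Number of bases = product of C(|Si|, ci).
= C(8,1) * C(3,3)
= 8 * 1
= 8.

8


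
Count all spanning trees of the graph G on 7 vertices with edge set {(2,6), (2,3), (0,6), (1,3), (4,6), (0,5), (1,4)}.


By Kirchhoff's matrix tree theorem, the number of spanning trees equals
the determinant of any cofactor of the Laplacian matrix L.
G has 7 vertices and 7 edges.
Computing the (6 x 6) cofactor determinant gives 5.

5


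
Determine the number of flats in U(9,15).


Flats of U(9,15): every subset of size < 9 is a flat, plus E itself.
Count = (15 choose 0) + (15 choose 1) + (15 choose 2) + (15 choose 3) + (15 choose 4) + (15 choose 5) + (15 choose 6) + (15 choose 7) + (15 choose 8) + 1
     = 1 + 15 + 105 + 455 + 1365 + 3003 + 5005 + 6435 + 6435 + 1
     = 22820.

22820


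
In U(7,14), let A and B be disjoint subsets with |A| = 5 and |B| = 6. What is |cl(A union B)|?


|A union B| = 5 + 6 = 11 (disjoint).
In U(7,14), cl(S) = S if |S| < 7, else cl(S) = E.
Since 11 >= 7, cl(A union B) = E.
|cl(A union B)| = 14.

14


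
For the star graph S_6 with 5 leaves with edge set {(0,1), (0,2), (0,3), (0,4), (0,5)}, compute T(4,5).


A star on 6 vertices is a tree with 5 edges.
T(x,y) = x^(5) for any tree.
T(4,5) = 4^5 = 1024.

1024


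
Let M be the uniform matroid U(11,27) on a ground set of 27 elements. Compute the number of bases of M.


Bases of U(11,27) are all 11-element subsets of the 27-element ground set.
Number of bases = C(27,11).
C(27,11) = 27! / (11! * 16!) = 13037895.

13037895


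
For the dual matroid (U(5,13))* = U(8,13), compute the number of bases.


The dual of U(r,n) is U(n-r, n) = U(8,13).
Bases of U(8,13) are all (8)-element subsets.
|B(M*)| = C(13,8) = 13! / (8! * 5!) = 1287.

1287


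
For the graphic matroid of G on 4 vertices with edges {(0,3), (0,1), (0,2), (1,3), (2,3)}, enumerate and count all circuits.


A circuit in a graphic matroid = edge set of a simple cycle.
G has 4 vertices and 5 edges.
Enumerating all minimal edge subsets forming cycles...
Total circuits found: 3.

3


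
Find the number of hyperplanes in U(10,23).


Hyperplanes of U(10,23) are flats of rank 9.
In a uniform matroid, these are exactly the (9)-element subsets.
Count = C(23,9) = 817190.

817190


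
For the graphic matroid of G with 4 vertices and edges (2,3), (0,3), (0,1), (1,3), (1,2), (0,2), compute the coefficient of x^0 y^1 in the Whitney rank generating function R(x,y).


R(x,y) = sum over A in 2^E of x^(r(E)-r(A)) * y^(|A|-r(A)).
G has 4 vertices, 6 edges. r(E) = 3.
Enumerate all 2^6 = 64 subsets.
Count subsets with r(E)-r(A)=0 and |A|-r(A)=1: 15.

15


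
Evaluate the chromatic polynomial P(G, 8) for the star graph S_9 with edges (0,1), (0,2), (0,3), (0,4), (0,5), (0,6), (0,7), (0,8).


P(tree, k) = k * (k-1)^(8) for any tree on 9 vertices.
P(8) = 8 * 7^8 = 8 * 5764801 = 46118408.

46118408


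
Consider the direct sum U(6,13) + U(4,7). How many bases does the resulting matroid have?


Bases of a direct sum M1 + M2: |B| = |B(M1)| * |B(M2)|.
|B(U(6,13))| = C(13,6) = 1716.
|B(U(4,7))| = C(7,4) = 35.
Total bases = 1716 * 35 = 60060.

60060


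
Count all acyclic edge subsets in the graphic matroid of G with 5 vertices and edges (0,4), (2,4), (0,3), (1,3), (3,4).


An independent set in a graphic matroid is an acyclic edge subset.
G has 5 vertices and 5 edges.
Enumerate all 2^5 = 32 subsets, checking for acyclicity.
Total independent sets = 28.

28


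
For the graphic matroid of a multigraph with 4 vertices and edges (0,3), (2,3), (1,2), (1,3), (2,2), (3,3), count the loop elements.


In a graphic matroid, a loop is a self-loop edge (u,u) with rank 0.
Examining all 6 edges for self-loops...
Self-loops found: (2,2), (3,3)
Number of loops = 2.

2


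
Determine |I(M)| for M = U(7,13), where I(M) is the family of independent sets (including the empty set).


Independent sets of U(7,13) are all subsets of size <= 7.
Count = C(13,0) + C(13,1) + C(13,2) + C(13,3) + C(13,4) + C(13,5) + C(13,6) + C(13,7)
     = 1 + 13 + 78 + 286 + 715 + 1287 + 1716 + 1716
     = 5812.

5812


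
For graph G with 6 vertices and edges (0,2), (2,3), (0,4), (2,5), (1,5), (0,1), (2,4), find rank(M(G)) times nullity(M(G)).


r(M) = |V| - c = 6 - 1 = 5.
nullity = |E| - r(M) = 7 - 5 = 2.
Product = 5 * 2 = 10.

10


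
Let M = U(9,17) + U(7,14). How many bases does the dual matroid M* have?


(M1+M2)* = M1* + M2*.
M1* = U(8,17), bases: C(17,8) = 24310.
M2* = U(7,14), bases: C(14,7) = 3432.
|B(M*)| = 24310 * 3432 = 83431920.

83431920


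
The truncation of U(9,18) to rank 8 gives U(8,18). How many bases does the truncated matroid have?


Truncating U(9,18) to rank 8 gives U(8,18).
Bases of U(8,18) are all 8-element subsets of 18 elements.
Number of bases = C(18,8) = 18! / (8! * 10!) = 43758.

43758


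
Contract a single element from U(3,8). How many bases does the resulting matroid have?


Contracting e from U(3,8) gives U(2,7).
Bases of U(2,7) = (7 choose 2) = 21.

21


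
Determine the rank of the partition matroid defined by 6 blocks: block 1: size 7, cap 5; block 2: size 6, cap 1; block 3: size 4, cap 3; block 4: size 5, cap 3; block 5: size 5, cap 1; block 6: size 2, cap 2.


Rank of a partition matroid = sum of min(|Si|, ci) for each block.
= min(7,5) + min(6,1) + min(4,3) + min(5,3) + min(5,1) + min(2,2)
= 5 + 1 + 3 + 3 + 1 + 2
= 15.

15


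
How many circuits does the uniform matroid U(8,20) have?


In U(8,20), circuits are the (9)-element subsets.
Any set of 9 elements is dependent, and removing any one element gives
an independent set of size 8, so it is a minimal dependent set.
Number of circuits = C(20,9) = 20! / (9! * 11!) = 167960.

167960


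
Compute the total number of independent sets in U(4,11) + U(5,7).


For a direct sum, |I(M1+M2)| = |I(M1)| * |I(M2)|.
|I(U(4,11))| = sum C(11,k) for k=0..4 = 562.
|I(U(5,7))| = sum C(7,k) for k=0..5 = 120.
Total = 562 * 120 = 67440.

67440


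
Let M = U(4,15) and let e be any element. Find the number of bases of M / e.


Contracting e from U(4,15) gives U(3,14).
Bases of U(3,14) = C(14,3) = 14! / (3! * 11!) = 364.

364
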